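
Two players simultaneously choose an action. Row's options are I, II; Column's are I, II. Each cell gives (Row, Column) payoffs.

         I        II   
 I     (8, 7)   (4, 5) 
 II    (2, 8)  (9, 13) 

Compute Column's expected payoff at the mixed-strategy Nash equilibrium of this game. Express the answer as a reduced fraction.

51/7

Row mixes with probability p on I, chosen so Column is indifferent: 7p + 8(1−p) = 5p + 13(1−p) gives p = 5/7.
Column's expected payoff is 7·5/7 + 8·2/7 = 51/7.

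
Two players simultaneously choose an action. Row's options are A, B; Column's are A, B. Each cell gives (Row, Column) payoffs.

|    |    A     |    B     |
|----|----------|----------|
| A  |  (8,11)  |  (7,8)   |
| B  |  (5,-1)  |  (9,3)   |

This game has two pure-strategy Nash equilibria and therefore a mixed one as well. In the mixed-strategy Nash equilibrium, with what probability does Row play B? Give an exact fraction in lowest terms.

3/7

Row's mix p on A must make Column indifferent between A and B.
Column's payoff from A: 11p + (-1)(1−p). From B: 8p + 3(1−p).
Set equal: 3p = 4(1−p) → p = 4/7.
Probability on B is 1 − 4/7 = 3/7.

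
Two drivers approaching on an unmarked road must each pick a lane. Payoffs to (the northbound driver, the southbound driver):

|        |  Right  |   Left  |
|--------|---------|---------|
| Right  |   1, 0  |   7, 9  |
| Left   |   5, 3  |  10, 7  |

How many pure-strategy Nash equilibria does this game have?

1

Both Left: the northbound driver gets 10 (best alternative 7); the southbound driver gets 7 (best alternative 3). Neither deviates — NE.
Both Right is not a NE: the northbound driver would switch to Left (5 > 1).
No other cell survives both best-response checks, so there is 1 pure NE.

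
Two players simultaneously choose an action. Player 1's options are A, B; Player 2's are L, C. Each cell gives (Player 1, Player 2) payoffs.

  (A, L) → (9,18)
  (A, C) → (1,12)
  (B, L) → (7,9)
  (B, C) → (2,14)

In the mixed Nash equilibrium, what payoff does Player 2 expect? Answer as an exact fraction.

144/11

Player 1 mixes with probability p on A, chosen so Player 2 is indifferent: 18p + 9(1−p) = 12p + 14(1−p) gives p = 5/11.
Player 2's expected payoff is 18·5/11 + 9·6/11 = 144/11.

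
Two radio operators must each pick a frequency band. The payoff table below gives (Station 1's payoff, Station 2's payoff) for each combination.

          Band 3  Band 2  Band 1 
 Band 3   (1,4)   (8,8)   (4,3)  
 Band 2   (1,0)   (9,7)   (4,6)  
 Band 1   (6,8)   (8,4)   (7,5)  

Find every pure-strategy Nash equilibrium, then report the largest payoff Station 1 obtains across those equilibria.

Both Band 2 is a pure NE (Station 1: 9 ≥ 8; Station 2: 7 ≥ 6). Station 1 gets 9.
(Band 1, Band 3) is a pure NE (Station 1: 6 ≥ 1; Station 2: 8 ≥ 5). Station 1 gets 6.
Every other cell has a profitable deviation for at least one player. Highest of {9, 6} is 9.

9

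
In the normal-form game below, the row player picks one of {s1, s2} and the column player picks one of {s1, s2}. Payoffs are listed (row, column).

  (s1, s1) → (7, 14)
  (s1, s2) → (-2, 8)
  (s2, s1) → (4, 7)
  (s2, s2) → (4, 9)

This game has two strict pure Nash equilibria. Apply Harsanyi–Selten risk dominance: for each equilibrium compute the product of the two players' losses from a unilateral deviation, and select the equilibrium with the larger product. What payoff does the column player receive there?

14

At both s1: the row player loses 7 − 4 = 3 by deviating; the column player loses 14 − 8 = 6. Product = 3·6 = 18.
At both s2: the row player loses 4 − (-2) = 6 by deviating; the column player loses 9 − 7 = 2. Product = 6·2 = 12.
18 > 12, so both s1 is risk-dominant. The column player's payoff there is 14.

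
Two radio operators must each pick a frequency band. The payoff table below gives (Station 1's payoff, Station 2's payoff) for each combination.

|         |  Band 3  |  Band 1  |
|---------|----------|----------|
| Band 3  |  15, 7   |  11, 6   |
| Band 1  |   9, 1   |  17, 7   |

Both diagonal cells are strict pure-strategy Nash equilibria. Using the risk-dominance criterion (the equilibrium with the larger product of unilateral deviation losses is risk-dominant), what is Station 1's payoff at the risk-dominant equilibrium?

At both Band 3: Station 1 loses 15 − 9 = 6 by deviating; Station 2 loses 7 − 6 = 1. Product = 6·1 = 6.
At both Band 1: Station 1 loses 17 − 11 = 6 by deviating; Station 2 loses 7 − 1 = 6. Product = 6·6 = 36.
36 > 6, so both Band 1 is risk-dominant. Station 1's payoff there is 17.

17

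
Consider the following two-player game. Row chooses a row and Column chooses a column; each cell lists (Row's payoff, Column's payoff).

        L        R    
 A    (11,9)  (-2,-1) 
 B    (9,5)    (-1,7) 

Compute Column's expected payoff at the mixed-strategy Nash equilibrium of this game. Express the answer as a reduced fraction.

Row mixes with probability p on A, chosen so Column is indifferent: 9p + 5(1−p) = (-1)p + 7(1−p) gives p = 1/6.
Column's expected payoff is 9·1/6 + 5·5/6 = 17/3.

17/3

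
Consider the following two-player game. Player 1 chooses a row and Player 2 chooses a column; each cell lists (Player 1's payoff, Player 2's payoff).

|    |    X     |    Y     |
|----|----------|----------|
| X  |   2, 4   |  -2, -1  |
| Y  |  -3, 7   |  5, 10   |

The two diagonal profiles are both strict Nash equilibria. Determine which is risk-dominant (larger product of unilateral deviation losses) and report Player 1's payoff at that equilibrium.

2

At both X: Player 1 loses 2 − (-3) = 5 by deviating; Player 2 loses 4 − (-1) = 5. Product = 5·5 = 25.
At both Y: Player 1 loses 5 − (-2) = 7 by deviating; Player 2 loses 10 − 7 = 3. Product = 7·3 = 21.
25 > 21, so both X is risk-dominant. Player 1's payoff there is 2.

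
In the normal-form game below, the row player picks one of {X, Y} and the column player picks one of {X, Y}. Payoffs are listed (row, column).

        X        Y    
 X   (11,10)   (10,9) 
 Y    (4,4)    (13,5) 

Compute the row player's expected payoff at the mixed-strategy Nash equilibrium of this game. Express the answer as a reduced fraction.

103/10

The column player mixes with probability q on X, chosen so the row player is indifferent: 11q + 10(1−q) = 4q + 13(1−q) gives q = 3/10.
The row player's expected payoff (from either row, since indifferent) is 11·3/10 + 10·7/10 = 103/10.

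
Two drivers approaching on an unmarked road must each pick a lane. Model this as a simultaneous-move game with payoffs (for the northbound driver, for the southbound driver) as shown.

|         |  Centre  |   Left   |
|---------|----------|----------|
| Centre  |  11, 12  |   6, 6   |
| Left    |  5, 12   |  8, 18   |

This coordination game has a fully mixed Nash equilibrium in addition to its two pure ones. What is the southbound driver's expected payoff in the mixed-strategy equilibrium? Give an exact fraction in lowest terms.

12

The northbound driver mixes with probability p on Centre, chosen so the southbound driver is indifferent: 12p + 12(1−p) = 6p + 18(1−p) gives p = 1/2.
The southbound driver's expected payoff is 12·1/2 + 12·1/2 = 12.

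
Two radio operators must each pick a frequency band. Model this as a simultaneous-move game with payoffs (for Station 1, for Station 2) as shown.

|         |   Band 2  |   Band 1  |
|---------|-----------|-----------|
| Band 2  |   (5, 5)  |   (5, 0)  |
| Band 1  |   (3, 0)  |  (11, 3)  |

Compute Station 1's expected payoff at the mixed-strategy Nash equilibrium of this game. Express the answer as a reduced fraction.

5

Station 2 mixes with probability q on Band 2, chosen so Station 1 is indifferent: 5q + 5(1−q) = 3q + 11(1−q) gives q = 3/4.
Station 1's expected payoff (from either row, since indifferent) is 5·3/4 + 5·1/4 = 5.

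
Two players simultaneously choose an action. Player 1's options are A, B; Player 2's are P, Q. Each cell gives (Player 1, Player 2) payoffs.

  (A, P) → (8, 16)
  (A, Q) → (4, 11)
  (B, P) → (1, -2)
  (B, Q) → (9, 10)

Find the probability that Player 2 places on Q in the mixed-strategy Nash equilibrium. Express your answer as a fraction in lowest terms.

7/12

Player 2's mix q on P must make Player 1 indifferent between A and B.
Player 1's payoff from A: 8q + 4(1−q). From B: 1q + 9(1−q).
Set equal: 7q = 5(1−q) → q = 5/12.
Probability on Q is 1 − 5/12 = 7/12.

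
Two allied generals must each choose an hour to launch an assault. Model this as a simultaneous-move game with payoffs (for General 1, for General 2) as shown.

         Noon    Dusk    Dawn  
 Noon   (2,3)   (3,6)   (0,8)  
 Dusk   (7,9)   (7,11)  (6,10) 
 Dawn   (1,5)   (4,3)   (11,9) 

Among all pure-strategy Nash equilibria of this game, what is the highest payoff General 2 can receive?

Both Dusk is a pure NE (General 1: 7 ≥ 4; General 2: 11 ≥ 10). General 2 gets 11.
Both Dawn is a pure NE (General 1: 11 ≥ 6; General 2: 9 ≥ 5). General 2 gets 9.
Every other cell has a profitable deviation for at least one player. Highest of {11, 9} is 11.

11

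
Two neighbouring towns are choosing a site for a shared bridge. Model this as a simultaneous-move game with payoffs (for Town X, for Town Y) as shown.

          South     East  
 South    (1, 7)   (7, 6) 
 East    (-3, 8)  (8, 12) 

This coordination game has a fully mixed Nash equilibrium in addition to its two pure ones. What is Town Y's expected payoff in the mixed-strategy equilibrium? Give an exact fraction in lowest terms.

36/5

Town X mixes with probability p on South, chosen so Town Y is indifferent: 7p + 8(1−p) = 6p + 12(1−p) gives p = 4/5.
Town Y's expected payoff is 7·4/5 + 8·1/5 = 36/5.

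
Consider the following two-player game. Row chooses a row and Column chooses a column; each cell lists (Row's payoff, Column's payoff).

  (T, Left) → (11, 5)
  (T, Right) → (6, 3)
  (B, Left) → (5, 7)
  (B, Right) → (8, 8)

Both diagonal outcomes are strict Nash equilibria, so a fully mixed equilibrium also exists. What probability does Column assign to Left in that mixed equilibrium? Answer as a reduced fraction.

1/4

Column's mix q on Left must make Row indifferent between T and B.
Row's payoff from T: 11q + 6(1−q). From B: 5q + 8(1−q).
Set equal: 6q = 2(1−q) → q = 2/8 = 1/4.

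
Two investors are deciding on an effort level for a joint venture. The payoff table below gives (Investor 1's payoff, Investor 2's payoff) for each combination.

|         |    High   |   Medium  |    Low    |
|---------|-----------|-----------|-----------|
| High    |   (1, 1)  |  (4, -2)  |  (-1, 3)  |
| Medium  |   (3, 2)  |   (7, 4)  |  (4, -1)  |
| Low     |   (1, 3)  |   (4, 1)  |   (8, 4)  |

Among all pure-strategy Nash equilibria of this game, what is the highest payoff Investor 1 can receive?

8

Both Medium is a pure NE (Investor 1: 7 ≥ 4; Investor 2: 4 ≥ 2). Investor 1 gets 7.
Both Low is a pure NE (Investor 1: 8 ≥ 4; Investor 2: 4 ≥ 3). Investor 1 gets 8.
Every other cell has a profitable deviation for at least one player. Highest of {7, 8} is 8.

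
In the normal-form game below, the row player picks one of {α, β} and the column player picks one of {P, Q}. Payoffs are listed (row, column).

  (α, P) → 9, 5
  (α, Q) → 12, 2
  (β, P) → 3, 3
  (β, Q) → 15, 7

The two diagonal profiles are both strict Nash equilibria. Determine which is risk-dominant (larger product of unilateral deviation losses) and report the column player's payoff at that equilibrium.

5

At (α, P): the row player loses 9 − 3 = 6 by deviating; the column player loses 5 − 2 = 3. Product = 6·3 = 18.
At (β, Q): the row player loses 15 − 12 = 3 by deviating; the column player loses 7 − 3 = 4. Product = 3·4 = 12.
18 > 12, so (α, P) is risk-dominant. The column player's payoff there is 5.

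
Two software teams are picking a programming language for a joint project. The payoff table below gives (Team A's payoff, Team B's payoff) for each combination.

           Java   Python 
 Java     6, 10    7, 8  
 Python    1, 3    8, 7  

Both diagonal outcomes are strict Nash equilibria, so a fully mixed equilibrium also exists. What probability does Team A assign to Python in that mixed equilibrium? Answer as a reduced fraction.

Team A's mix p on Java must make Team B indifferent between Java and Python.
Team B's payoff from Java: 10p + 3(1−p). From Python: 8p + 7(1−p).
Set equal: 2p = 4(1−p) → p = 4/6 = 2/3.
Probability on Python is 1 − 2/3 = 1/3.

1/3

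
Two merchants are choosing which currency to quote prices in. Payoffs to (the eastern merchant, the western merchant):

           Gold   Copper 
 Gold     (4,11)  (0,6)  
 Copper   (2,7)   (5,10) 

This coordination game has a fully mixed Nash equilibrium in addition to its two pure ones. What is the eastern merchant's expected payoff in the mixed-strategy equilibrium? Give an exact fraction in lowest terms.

20/7

The western merchant mixes with probability q on Gold, chosen so the eastern merchant is indifferent: 4q + 0(1−q) = 2q + 5(1−q) gives q = 5/7.
The eastern merchant's expected payoff (from either row, since indifferent) is 4·5/7 + 0·2/7 = 20/7.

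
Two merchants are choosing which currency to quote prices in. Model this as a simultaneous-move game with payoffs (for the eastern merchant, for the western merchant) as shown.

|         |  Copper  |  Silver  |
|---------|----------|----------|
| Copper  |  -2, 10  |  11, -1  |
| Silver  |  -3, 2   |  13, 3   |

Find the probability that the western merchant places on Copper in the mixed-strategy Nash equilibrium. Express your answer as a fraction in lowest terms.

The western merchant's mix q on Copper must make the eastern merchant indifferent between Copper and Silver.
The eastern merchant's payoff from Copper: (-2)q + 11(1−q). From Silver: (-3)q + 13(1−q).
Set equal: 1q = 2(1−q) → q = 2/3.

2/3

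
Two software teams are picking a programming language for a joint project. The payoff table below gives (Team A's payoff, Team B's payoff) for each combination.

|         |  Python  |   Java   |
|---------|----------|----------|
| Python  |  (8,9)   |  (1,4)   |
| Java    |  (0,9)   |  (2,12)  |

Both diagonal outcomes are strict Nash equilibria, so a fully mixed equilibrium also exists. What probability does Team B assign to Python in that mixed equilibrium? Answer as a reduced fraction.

1/9

Team B's mix q on Python must make Team A indifferent between Python and Java.
Team A's payoff from Python: 8q + 1(1−q). From Java: 0q + 2(1−q).
Set equal: 8q = 1(1−q) → q = 1/9.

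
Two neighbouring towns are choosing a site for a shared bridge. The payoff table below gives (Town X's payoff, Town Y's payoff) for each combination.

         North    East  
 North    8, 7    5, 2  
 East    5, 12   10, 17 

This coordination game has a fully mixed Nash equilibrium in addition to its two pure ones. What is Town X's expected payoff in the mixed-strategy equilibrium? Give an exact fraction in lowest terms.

55/8

Town Y mixes with probability q on North, chosen so Town X is indifferent: 8q + 5(1−q) = 5q + 10(1−q) gives q = 5/8.
Town X's expected payoff (from either row, since indifferent) is 8·5/8 + 5·3/8 = 55/8.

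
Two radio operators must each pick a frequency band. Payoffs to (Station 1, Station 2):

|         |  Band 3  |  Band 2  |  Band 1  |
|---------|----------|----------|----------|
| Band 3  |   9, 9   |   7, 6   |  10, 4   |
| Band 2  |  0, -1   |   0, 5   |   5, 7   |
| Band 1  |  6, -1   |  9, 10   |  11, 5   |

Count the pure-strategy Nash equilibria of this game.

Both Band 3: Station 1 gets 9 (best alternative 6); Station 2 gets 9 (best alternative 6). Neither deviates — NE.
(Band 1, Band 2): Station 1 gets 9 (best alternative 7); Station 2 gets 10 (best alternative 5). Neither deviates — NE.
Both Band 2 is not a NE: Station 1 would switch to Band 1 (9 > 0).
No other cell survives both best-response checks, so there are 2 pure NE.

2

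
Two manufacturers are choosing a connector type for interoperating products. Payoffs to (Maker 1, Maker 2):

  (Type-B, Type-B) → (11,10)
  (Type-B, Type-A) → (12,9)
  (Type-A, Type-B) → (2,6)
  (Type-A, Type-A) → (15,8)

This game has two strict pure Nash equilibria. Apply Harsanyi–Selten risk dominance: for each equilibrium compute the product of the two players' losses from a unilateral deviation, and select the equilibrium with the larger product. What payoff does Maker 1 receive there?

11

At both Type-B: Maker 1 loses 11 − 2 = 9 by deviating; Maker 2 loses 10 − 9 = 1. Product = 9·1 = 9.
At both Type-A: Maker 1 loses 15 − 12 = 3 by deviating; Maker 2 loses 8 − 6 = 2. Product = 3·2 = 6.
9 > 6, so both Type-B is risk-dominant. Maker 1's payoff there is 11.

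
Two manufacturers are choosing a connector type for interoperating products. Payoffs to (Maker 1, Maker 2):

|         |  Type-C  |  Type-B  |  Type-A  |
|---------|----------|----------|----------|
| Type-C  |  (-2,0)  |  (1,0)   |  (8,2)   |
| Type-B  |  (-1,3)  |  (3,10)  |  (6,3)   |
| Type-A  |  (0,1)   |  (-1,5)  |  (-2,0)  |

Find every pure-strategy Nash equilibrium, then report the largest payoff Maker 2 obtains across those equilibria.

10

(Type-C, Type-A) is a pure NE (Maker 1: 8 ≥ 6; Maker 2: 2 ≥ 0). Maker 2 gets 2.
Both Type-B is a pure NE (Maker 1: 3 ≥ 1; Maker 2: 10 ≥ 3). Maker 2 gets 10.
Every other cell has a profitable deviation for at least one player. Highest of {2, 10} is 10.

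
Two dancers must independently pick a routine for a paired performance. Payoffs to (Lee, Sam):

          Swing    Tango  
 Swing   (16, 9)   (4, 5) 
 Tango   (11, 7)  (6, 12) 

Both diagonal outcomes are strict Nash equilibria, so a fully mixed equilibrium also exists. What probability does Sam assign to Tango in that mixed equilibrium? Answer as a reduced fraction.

5/7

Sam's mix q on Swing must make Lee indifferent between Swing and Tango.
Lee's payoff from Swing: 16q + 4(1−q). From Tango: 11q + 6(1−q).
Set equal: 5q = 2(1−q) → q = 2/7.
Probability on Tango is 1 − 2/7 = 5/7.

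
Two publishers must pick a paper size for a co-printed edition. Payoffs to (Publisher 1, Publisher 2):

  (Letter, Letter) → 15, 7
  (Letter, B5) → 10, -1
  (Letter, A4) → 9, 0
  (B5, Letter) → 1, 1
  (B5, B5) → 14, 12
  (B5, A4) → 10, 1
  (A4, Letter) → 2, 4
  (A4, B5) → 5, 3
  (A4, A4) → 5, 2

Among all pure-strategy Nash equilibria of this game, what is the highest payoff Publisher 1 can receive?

Both Letter is a pure NE (Publisher 1: 15 ≥ 2; Publisher 2: 7 ≥ 0). Publisher 1 gets 15.
Both B5 is a pure NE (Publisher 1: 14 ≥ 10; Publisher 2: 12 ≥ 1). Publisher 1 gets 14.
Every other cell has a profitable deviation for at least one player. Highest of {15, 14} is 15.

15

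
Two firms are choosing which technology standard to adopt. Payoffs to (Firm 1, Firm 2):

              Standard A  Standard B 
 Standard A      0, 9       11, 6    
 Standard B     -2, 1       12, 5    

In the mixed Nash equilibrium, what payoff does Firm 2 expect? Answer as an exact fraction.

39/7

Firm 1 mixes with probability p on Standard A, chosen so Firm 2 is indifferent: 9p + 1(1−p) = 6p + 5(1−p) gives p = 4/7.
Firm 2's expected payoff is 9·4/7 + 1·3/7 = 39/7.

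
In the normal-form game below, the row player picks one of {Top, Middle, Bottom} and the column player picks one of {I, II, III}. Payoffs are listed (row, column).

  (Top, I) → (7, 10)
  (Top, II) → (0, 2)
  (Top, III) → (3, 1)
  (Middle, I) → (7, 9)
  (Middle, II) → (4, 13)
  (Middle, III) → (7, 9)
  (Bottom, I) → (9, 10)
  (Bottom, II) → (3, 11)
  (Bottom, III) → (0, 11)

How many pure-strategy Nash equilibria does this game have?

1

(Middle, II): the row player gets 4 (best alternative 3); the column player gets 13 (best alternative 9). Neither deviates — NE.
(Top, I) is not a NE: the row player would switch to Bottom (9 > 7).
No other cell survives both best-response checks, so there is 1 pure NE.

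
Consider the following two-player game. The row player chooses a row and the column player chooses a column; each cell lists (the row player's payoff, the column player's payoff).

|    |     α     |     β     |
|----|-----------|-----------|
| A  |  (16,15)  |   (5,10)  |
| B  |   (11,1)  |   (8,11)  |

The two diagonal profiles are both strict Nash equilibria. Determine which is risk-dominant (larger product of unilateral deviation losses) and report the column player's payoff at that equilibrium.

At (A, α): the row player loses 16 − 11 = 5 by deviating; the column player loses 15 − 10 = 5. Product = 5·5 = 25.
At (B, β): the row player loses 8 − 5 = 3 by deviating; the column player loses 11 − 1 = 10. Product = 3·10 = 30.
30 > 25, so (B, β) is risk-dominant. The column player's payoff there is 11.

11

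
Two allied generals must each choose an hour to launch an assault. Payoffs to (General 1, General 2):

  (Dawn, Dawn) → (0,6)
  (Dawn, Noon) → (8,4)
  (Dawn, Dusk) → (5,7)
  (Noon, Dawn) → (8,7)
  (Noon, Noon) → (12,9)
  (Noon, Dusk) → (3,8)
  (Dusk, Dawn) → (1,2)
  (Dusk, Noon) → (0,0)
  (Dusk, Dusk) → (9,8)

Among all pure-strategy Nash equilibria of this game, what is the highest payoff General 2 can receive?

9

Both Noon is a pure NE (General 1: 12 ≥ 8; General 2: 9 ≥ 8). General 2 gets 9.
Both Dusk is a pure NE (General 1: 9 ≥ 5; General 2: 8 ≥ 2). General 2 gets 8.
Every other cell has a profitable deviation for at least one player. Highest of {9, 8} is 9.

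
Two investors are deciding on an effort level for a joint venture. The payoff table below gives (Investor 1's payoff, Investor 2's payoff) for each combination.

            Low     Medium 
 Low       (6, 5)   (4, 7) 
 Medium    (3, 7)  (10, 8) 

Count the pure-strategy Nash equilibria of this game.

1

Both Medium: Investor 1 gets 10 (best alternative 4); Investor 2 gets 8 (best alternative 7). Neither deviates — NE.
Both Low is not a NE: Investor 2 would switch to Medium (7 > 5).
No other cell survives both best-response checks, so there is 1 pure NE.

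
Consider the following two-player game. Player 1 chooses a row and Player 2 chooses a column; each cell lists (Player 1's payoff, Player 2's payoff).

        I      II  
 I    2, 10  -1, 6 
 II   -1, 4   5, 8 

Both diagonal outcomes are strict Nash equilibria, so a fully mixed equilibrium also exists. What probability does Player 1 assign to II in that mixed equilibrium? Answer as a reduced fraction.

Player 1's mix p on I must make Player 2 indifferent between I and II.
Player 2's payoff from I: 10p + 4(1−p). From II: 6p + 8(1−p).
Set equal: 4p = 4(1−p) → p = 4/8 = 1/2.
Probability on II is 1 − 1/2 = 1/2.

1/2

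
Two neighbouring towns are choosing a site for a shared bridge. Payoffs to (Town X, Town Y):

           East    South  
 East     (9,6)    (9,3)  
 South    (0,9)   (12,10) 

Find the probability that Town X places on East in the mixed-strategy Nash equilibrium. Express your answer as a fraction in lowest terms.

Town X's mix p on East must make Town Y indifferent between East and South.
Town Y's payoff from East: 6p + 9(1−p). From South: 3p + 10(1−p).
Set equal: 3p = 1(1−p) → p = 1/4.

1/4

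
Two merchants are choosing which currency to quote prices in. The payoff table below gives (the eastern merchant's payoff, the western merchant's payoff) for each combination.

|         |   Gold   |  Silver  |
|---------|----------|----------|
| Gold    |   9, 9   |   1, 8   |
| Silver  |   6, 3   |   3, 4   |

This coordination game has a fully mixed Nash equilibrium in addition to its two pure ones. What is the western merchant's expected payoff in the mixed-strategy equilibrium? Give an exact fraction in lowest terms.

The eastern merchant mixes with probability p on Gold, chosen so the western merchant is indifferent: 9p + 3(1−p) = 8p + 4(1−p) gives p = 1/2.
The western merchant's expected payoff is 9·1/2 + 3·1/2 = 6.

6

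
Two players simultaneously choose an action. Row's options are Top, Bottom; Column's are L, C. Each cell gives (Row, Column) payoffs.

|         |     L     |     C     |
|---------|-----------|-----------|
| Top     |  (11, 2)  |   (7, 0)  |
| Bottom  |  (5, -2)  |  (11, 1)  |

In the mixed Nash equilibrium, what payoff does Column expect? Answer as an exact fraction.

Row mixes with probability p on Top, chosen so Column is indifferent: 2p + (-2)(1−p) = 0p + 1(1−p) gives p = 3/5.
Column's expected payoff is 2·3/5 + (-2)·2/5 = 2/5.

2/5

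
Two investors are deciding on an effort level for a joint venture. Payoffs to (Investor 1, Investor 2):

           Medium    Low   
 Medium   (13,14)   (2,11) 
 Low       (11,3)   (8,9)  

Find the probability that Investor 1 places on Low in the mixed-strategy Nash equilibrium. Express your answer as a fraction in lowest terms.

Investor 1's mix p on Medium must make Investor 2 indifferent between Medium and Low.
Investor 2's payoff from Medium: 14p + 3(1−p). From Low: 11p + 9(1−p).
Set equal: 3p = 6(1−p) → p = 6/9 = 2/3.
Probability on Low is 1 − 2/3 = 1/3.

1/3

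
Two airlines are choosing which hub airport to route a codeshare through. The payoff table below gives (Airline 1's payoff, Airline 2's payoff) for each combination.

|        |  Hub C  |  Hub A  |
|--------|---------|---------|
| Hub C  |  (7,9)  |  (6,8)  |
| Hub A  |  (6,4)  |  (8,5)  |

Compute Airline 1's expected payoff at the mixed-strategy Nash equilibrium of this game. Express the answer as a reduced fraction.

Airline 2 mixes with probability q on Hub C, chosen so Airline 1 is indifferent: 7q + 6(1−q) = 6q + 8(1−q) gives q = 2/3.
Airline 1's expected payoff (from either row, since indifferent) is 7·2/3 + 6·1/3 = 20/3.

20/3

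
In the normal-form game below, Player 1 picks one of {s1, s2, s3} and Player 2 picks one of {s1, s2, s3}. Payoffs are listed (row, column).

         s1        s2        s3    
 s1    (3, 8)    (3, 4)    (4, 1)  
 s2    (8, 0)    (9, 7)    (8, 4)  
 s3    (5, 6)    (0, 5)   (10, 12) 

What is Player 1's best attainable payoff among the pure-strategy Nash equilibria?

Both s2 is a pure NE (Player 1: 9 ≥ 3; Player 2: 7 ≥ 4). Player 1 gets 9.
Both s3 is a pure NE (Player 1: 10 ≥ 8; Player 2: 12 ≥ 6). Player 1 gets 10.
Every other cell has a profitable deviation for at least one player. Highest of {9, 10} is 10.

10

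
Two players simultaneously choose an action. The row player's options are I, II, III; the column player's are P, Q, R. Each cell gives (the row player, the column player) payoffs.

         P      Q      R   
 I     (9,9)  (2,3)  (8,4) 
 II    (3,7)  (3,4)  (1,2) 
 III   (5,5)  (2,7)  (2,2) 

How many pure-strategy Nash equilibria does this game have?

(I, P): the row player gets 9 (best alternative 5); the column player gets 9 (best alternative 4). Neither deviates — NE.
(III, R) is not a NE: the row player would switch to I (8 > 2).
No other cell survives both best-response checks, so there is 1 pure NE.

1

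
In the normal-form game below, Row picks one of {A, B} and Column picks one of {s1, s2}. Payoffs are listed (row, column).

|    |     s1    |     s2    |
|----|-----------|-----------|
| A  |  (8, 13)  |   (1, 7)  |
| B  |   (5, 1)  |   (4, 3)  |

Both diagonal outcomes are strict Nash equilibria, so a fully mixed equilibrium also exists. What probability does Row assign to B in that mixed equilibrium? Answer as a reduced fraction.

Row's mix p on A must make Column indifferent between s1 and s2.
Column's payoff from s1: 13p + 1(1−p). From s2: 7p + 3(1−p).
Set equal: 6p = 2(1−p) → p = 2/8 = 1/4.
Probability on B is 1 − 1/4 = 3/4.

3/4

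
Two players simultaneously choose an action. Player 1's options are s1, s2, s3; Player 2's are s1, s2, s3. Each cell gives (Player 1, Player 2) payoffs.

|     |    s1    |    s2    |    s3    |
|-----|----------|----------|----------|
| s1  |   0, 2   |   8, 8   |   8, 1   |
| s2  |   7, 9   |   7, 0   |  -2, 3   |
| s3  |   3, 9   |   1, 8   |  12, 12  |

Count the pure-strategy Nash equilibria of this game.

3

(s1, s2): Player 1 gets 8 (best alternative 7); Player 2 gets 8 (best alternative 2). Neither deviates — NE.
(s2, s1): Player 1 gets 7 (best alternative 3); Player 2 gets 9 (best alternative 3). Neither deviates — NE.
Both s3: Player 1 gets 12 (best alternative 8); Player 2 gets 12 (best alternative 9). Neither deviates — NE.
Both s1 is not a NE: Player 1 would switch to s2 (7 > 0).
No other cell survives both best-response checks, so there are 3 pure NE.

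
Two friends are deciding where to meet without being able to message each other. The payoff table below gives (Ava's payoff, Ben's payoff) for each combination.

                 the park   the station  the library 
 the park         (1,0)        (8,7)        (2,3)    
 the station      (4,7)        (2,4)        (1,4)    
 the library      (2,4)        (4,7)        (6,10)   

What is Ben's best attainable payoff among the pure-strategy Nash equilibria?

10

(the park, the station) is a pure NE (Ava: 8 ≥ 4; Ben: 7 ≥ 3). Ben gets 7.
(the station, the park) is a pure NE (Ava: 4 ≥ 2; Ben: 7 ≥ 4). Ben gets 7.
Both the library is a pure NE (Ava: 6 ≥ 2; Ben: 10 ≥ 7). Ben gets 10.
Every other cell has a profitable deviation for at least one player. Highest of {7, 7, 10} is 10.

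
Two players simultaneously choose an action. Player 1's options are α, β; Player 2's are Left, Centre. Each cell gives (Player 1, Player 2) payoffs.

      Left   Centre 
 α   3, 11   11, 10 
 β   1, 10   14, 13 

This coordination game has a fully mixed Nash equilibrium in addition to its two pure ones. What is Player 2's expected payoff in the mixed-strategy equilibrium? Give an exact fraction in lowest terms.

Player 1 mixes with probability p on α, chosen so Player 2 is indifferent: 11p + 10(1−p) = 10p + 13(1−p) gives p = 3/4.
Player 2's expected payoff is 11·3/4 + 10·1/4 = 43/4.

43/4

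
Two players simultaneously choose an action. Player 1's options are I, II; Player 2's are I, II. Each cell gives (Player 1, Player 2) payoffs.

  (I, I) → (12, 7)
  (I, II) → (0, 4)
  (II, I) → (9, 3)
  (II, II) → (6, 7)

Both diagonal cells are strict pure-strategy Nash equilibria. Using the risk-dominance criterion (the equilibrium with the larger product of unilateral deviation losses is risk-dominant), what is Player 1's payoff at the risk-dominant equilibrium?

At both I: Player 1 loses 12 − 9 = 3 by deviating; Player 2 loses 7 − 4 = 3. Product = 3·3 = 9.
At both II: Player 1 loses 6 − 0 = 6 by deviating; Player 2 loses 7 − 3 = 4. Product = 6·4 = 24.
24 > 9, so both II is risk-dominant. Player 1's payoff there is 6.

6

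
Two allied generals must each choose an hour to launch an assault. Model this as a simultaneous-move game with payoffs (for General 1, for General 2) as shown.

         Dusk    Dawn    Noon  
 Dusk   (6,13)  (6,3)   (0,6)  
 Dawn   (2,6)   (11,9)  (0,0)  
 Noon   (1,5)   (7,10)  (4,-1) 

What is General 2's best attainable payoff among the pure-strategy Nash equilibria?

13

Both Dusk is a pure NE (General 1: 6 ≥ 2; General 2: 13 ≥ 6). General 2 gets 13.
Both Dawn is a pure NE (General 1: 11 ≥ 7; General 2: 9 ≥ 6). General 2 gets 9.
Every other cell has a profitable deviation for at least one player. Highest of {13, 9} is 13.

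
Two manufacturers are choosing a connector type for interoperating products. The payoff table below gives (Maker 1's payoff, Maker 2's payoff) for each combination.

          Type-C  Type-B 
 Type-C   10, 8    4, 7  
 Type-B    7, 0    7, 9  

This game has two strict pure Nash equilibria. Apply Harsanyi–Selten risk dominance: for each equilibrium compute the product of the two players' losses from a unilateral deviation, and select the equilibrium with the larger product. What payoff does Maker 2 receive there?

9

At both Type-C: Maker 1 loses 10 − 7 = 3 by deviating; Maker 2 loses 8 − 7 = 1. Product = 3·1 = 3.
At both Type-B: Maker 1 loses 7 − 4 = 3 by deviating; Maker 2 loses 9 − 0 = 9. Product = 3·9 = 27.
27 > 3, so both Type-B is risk-dominant. Maker 2's payoff there is 9.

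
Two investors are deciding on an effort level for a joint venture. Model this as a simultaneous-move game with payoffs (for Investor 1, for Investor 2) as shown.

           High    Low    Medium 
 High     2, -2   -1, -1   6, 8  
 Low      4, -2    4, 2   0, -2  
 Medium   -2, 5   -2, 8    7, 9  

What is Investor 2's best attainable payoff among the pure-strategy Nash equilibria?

Both Low is a pure NE (Investor 1: 4 ≥ -1; Investor 2: 2 ≥ -2). Investor 2 gets 2.
Both Medium is a pure NE (Investor 1: 7 ≥ 6; Investor 2: 9 ≥ 8). Investor 2 gets 9.
Every other cell has a profitable deviation for at least one player. Highest of {2, 9} is 9.

9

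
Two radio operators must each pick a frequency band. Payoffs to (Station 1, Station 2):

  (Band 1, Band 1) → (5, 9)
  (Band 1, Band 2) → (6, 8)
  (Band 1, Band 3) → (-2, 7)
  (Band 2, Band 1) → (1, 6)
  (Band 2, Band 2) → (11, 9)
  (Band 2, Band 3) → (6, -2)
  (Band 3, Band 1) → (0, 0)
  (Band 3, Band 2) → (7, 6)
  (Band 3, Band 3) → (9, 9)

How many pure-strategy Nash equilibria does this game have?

3

Both Band 1: Station 1 gets 5 (best alternative 1); Station 2 gets 9 (best alternative 8). Neither deviates — NE.
Both Band 2: Station 1 gets 11 (best alternative 7); Station 2 gets 9 (best alternative 6). Neither deviates — NE.
Both Band 3: Station 1 gets 9 (best alternative 6); Station 2 gets 9 (best alternative 6). Neither deviates — NE.
(Band 3, Band 2) is not a NE: Station 1 would switch to Band 2 (11 > 7).
No other cell survives both best-response checks, so there are 3 pure NE.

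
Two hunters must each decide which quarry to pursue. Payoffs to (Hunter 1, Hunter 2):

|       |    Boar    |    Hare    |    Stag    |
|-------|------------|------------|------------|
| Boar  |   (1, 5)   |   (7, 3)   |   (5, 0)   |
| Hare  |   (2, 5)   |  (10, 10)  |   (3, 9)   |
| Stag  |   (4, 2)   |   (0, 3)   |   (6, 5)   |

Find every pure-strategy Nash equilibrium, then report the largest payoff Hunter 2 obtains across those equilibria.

10

Both Hare is a pure NE (Hunter 1: 10 ≥ 7; Hunter 2: 10 ≥ 9). Hunter 2 gets 10.
Both Stag is a pure NE (Hunter 1: 6 ≥ 5; Hunter 2: 5 ≥ 3). Hunter 2 gets 5.
Every other cell has a profitable deviation for at least one player. Highest of {10, 5} is 10.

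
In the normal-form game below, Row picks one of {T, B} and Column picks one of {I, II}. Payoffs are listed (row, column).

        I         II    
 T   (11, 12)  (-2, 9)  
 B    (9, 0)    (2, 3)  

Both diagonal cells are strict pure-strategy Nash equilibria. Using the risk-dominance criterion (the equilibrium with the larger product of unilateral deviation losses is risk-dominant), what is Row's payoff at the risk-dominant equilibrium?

At (T, I): Row loses 11 − 9 = 2 by deviating; Column loses 12 − 9 = 3. Product = 2·3 = 6.
At (B, II): Row loses 2 − (-2) = 4 by deviating; Column loses 3 − 0 = 3. Product = 4·3 = 12.
12 > 6, so (B, II) is risk-dominant. Row's payoff there is 2.

2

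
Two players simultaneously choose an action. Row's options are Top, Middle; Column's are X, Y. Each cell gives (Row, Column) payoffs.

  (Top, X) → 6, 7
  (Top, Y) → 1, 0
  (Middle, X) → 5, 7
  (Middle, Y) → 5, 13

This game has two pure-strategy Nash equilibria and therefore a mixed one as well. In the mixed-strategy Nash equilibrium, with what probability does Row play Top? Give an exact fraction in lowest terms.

6/13

Row's mix p on Top must make Column indifferent between X and Y.
Column's payoff from X: 7p + 7(1−p). From Y: 0p + 13(1−p).
Set equal: 7p = 6(1−p) → p = 6/13.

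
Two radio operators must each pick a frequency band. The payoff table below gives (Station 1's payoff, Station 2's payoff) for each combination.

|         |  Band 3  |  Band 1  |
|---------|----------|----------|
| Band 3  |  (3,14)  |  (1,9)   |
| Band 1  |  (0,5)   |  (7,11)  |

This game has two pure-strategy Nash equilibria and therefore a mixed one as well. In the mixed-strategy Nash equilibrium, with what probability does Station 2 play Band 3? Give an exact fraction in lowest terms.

Station 2's mix q on Band 3 must make Station 1 indifferent between Band 3 and Band 1.
Station 1's payoff from Band 3: 3q + 1(1−q). From Band 1: 0q + 7(1−q).
Set equal: 3q = 6(1−q) → q = 6/9 = 2/3.

2/3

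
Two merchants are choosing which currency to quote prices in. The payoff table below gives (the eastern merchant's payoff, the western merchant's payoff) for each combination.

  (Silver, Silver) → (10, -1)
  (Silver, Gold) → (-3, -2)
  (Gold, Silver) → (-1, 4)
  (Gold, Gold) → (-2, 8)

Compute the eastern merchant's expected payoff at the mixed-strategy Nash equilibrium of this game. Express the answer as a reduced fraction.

The western merchant mixes with probability q on Silver, chosen so the eastern merchant is indifferent: 10q + (-3)(1−q) = (-1)q + (-2)(1−q) gives q = 1/12.
The eastern merchant's expected payoff (from either row, since indifferent) is 10·1/12 + (-3)·11/12 = -23/12.

-23/12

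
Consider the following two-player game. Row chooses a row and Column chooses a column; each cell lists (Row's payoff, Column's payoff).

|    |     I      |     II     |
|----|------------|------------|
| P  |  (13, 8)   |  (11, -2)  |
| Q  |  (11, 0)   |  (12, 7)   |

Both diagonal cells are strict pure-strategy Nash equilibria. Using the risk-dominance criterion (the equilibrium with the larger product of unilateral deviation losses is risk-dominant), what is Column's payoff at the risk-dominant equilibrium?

8

At (P, I): Row loses 13 − 11 = 2 by deviating; Column loses 8 − (-2) = 10. Product = 2·10 = 20.
At (Q, II): Row loses 12 − 11 = 1 by deviating; Column loses 7 − 0 = 7. Product = 1·7 = 7.
20 > 7, so (P, I) is risk-dominant. Column's payoff there is 8.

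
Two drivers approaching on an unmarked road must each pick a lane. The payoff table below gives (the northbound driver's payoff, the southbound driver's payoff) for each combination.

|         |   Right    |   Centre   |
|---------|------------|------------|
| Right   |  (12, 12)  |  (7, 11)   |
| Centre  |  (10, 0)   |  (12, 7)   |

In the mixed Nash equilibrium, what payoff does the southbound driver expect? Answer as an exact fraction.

The northbound driver mixes with probability p on Right, chosen so the southbound driver is indifferent: 12p + 0(1−p) = 11p + 7(1−p) gives p = 7/8.
The southbound driver's expected payoff is 12·7/8 + 0·1/8 = 21/2.

21/2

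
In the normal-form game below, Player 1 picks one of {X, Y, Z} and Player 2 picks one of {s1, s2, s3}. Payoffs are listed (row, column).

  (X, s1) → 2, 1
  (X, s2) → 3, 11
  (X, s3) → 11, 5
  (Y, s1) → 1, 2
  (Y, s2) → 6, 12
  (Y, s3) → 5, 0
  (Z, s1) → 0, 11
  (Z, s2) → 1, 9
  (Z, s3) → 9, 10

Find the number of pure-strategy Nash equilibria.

1

(Y, s2): Player 1 gets 6 (best alternative 3); Player 2 gets 12 (best alternative 2). Neither deviates — NE.
(Z, s3) is not a NE: Player 1 would switch to X (11 > 9).
No other cell survives both best-response checks, so there is 1 pure NE.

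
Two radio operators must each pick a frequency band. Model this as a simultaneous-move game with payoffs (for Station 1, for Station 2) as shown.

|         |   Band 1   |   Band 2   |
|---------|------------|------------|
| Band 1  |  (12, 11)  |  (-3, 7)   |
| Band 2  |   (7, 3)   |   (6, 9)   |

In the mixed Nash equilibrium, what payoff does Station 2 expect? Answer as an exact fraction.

39/5

Station 1 mixes with probability p on Band 1, chosen so Station 2 is indifferent: 11p + 3(1−p) = 7p + 9(1−p) gives p = 3/5.
Station 2's expected payoff is 11·3/5 + 3·2/5 = 39/5.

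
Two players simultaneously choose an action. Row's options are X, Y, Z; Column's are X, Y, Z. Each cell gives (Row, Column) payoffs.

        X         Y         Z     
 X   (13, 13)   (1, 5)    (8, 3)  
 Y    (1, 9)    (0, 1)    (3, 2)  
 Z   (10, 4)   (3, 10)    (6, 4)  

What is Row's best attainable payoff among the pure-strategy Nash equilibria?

13

Both X is a pure NE (Row: 13 ≥ 10; Column: 13 ≥ 5). Row gets 13.
(Z, Y) is a pure NE (Row: 3 ≥ 1; Column: 10 ≥ 4). Row gets 3.
Every other cell has a profitable deviation for at least one player. Highest of {13, 3} is 13.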